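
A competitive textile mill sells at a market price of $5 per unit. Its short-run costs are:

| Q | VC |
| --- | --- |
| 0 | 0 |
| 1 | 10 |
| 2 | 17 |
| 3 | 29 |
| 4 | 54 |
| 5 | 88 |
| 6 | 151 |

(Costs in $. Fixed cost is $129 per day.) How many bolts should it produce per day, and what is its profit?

Profit at each row (π = 5Q − TC): Q=0: -129; Q=1: -134; Q=2: -136; Q=3: -143; Q=4: -163; Q=5: -192; Q=6: -250.
Profit is highest at Q = 0. Equivalently, the lowest AVC in the table is 17/2 ≈ $8.50 at Q = 2, and P = $5 falls below it — price never covers variable cost, so the firm shuts down and loses only its fixed cost.

Q = 0 (shut down); profit = -$129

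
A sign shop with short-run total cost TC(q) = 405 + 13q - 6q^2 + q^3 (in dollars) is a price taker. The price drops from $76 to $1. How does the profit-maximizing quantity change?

MC = 13 - 12q + 3q^2; the shutdown threshold is min AVC = $4 (at q = 3).
At P = $76 ≥ min AVC, set P = MC on the rising branch: q = 7.
At P = $1 < min AVC = $4, price no longer covers variable cost at any output, so the firm shuts down: q = 0.

Output falls from 7 to 0 (the firm shuts down)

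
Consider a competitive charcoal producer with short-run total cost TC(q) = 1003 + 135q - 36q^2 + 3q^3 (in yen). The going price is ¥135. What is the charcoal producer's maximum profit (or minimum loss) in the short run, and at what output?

Profit = -¥235 at q = 8

AVC = 135 - 36q + 3q^2 has its minimum ¥27 at q = 6; price ¥135 clears that bar, so the firm operates.
With MC = 135 - 72q + 9q^2, P = MC on the upward-sloping part at q* = 8.
TR = 135·8 = 1080. TC = 1003 + 312 = 1315. Profit = 1080 − 1315 = -¥235.
Shutting down would mean losing the fixed cost of ¥1003, so operating at a loss of ¥235 is better by ¥768.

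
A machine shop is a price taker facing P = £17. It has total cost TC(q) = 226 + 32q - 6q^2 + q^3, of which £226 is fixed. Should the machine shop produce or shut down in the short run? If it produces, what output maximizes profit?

Strip out fixed cost: VC = 32q - 6q^2 + q^3. Then AVC = 32 - 6q + q^2 and MC = 32 - 12q + 3q^2.
AVC is minimized where dAVC/dq = -6 + 2q = 0, at q = 3; min AVC = 32 - 6·3 + 3^2 = £23.
P = £17 lies below min AVC = £23; no output level covers variable cost.
The firm minimizes its loss by shutting down and losing only its fixed cost of £226.

Shut down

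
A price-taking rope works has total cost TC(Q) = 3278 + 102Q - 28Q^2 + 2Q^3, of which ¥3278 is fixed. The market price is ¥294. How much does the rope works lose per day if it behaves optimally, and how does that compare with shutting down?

Profit = -¥398 at Q = 12

AVC = 102 - 28Q + 2Q^2 has its minimum ¥4 at Q = 7; price ¥294 clears that bar, so the firm operates.
With MC = 102 - 56Q + 6Q^2, P = MC on the upward-sloping part at Q* = 12.
TR = 294·12 = 3528. TC = 3278 + 648 = 3926. Profit = 3528 − 3926 = -¥398.
That loss of ¥398 beats the ¥3278 the firm would lose by shutting down; producing recovers ¥2880 of fixed cost.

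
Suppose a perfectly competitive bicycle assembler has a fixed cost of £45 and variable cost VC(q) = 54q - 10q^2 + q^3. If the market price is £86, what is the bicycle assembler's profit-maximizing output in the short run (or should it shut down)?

Produce at q = 8

Strip out fixed cost: VC = 54q - 10q^2 + q^3. Then AVC = 54 - 10q + q^2 and MC = 54 - 20q + 3q^2.
AVC is minimized where dAVC/dq = -10 + 2q = 0, at q = 5; min AVC = 54 - 10·5 + 5^2 = £29.
Because £86 ≥ £29, revenue can cover variable cost; the firm operates.
P = MC gives -32 - 20q + 3q^2 = 0, with roots -4/3 and 8. Take the larger (rising MC): q* = 8.
Check: AVC at q = 8 is £38 ≤ P, so revenue covers variable cost.
Profit = P·q − TC = 86·8 − 349 = £339.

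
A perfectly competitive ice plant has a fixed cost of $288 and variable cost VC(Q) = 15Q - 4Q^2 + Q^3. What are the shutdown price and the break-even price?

Shutdown price = $11; break-even price = $75

AVC = 15 - 4Q + Q^2; minimized at Q = 2, giving min AVC = $11. That is the shutdown price.
ATC = 288/Q + 15 - 4Q + Q^2. Setting dATC/dQ = −288/Q^2 − 4 + 2Q = 0 gives Q = 6 (since 2·6^3 − 4·6^2 = 288).
min ATC = 288/6 + 15 − 4·6 + 6^2 = $75. That is the break-even price.
For $11 ≤ P < $75 the firm produces at a loss; below $11 it shuts down.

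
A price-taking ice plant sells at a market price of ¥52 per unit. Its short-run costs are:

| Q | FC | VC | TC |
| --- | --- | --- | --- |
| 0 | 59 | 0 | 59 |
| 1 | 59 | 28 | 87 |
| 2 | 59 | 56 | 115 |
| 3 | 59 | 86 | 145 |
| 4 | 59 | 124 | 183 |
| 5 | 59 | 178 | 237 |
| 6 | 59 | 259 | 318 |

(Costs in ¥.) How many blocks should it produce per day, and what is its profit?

Q = 4; profit = ¥25

Profit at each row (π = 52Q − TC): Q=0: -59; Q=1: -35; Q=2: -11; Q=3: 11; Q=4: 25; Q=5: 23; Q=6: -6.
Profit is maximized at Q = 4. AVC there is 124/4 = ¥31 ≤ P, so producing beats shutting down (which would give -¥59).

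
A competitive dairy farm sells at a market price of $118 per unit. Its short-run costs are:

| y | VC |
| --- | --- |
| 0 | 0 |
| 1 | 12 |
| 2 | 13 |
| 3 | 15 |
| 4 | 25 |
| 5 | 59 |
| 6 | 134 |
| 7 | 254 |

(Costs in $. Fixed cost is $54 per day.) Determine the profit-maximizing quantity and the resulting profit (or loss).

Profit at each row (π = 118y − TC): y=0: -54; y=1: 52; y=2: 169; y=3: 285; y=4: 393; y=5: 477; y=6: 520; y=7: 518.
Profit is maximized at y = 6. AVC there is 134/6 = $22.33 ≤ P, so producing beats shutting down (which would give -$54).

y = 6; profit = $520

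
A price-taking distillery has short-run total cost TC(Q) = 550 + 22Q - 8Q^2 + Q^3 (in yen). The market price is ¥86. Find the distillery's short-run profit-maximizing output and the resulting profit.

Profit = -¥38 at Q = 8

AVC = 22 - 8Q + Q^2 has its minimum ¥6 at Q = 4; price ¥86 clears that bar, so the firm operates.
MC = 22 - 16Q + 3Q^2. Setting P = MC and taking the root on the rising branch gives Q* = 8.
TR = 86·8 = 688. TC = 550 + 176 = 726. Profit = 688 − 726 = -¥38.
Shutting down would mean losing the fixed cost of ¥550, so operating at a loss of ¥38 is better by ¥512.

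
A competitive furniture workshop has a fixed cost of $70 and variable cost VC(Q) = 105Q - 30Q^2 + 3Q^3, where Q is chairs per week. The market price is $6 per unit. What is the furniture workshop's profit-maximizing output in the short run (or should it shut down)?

Shut down

Strip out fixed cost: VC = 105Q - 30Q^2 + 3Q^3. Then AVC = 105 - 30Q + 3Q^2 and MC = 105 - 60Q + 9Q^2.
AVC hits its minimum where MC = AVC, at Q = 5, giving min AVC = 105 - 30·5 + 3·5^2 = $30.
Since P = $6 < min AVC = $30, price fails to cover variable cost at any output.
Best response: produce nothing and absorb the $70 fixed cost.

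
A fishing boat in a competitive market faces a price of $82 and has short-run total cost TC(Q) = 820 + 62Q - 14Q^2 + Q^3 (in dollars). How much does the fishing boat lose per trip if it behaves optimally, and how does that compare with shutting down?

AVC = 62 - 14Q + Q^2; min AVC = $13 at Q = 7. Since P = $82 ≥ min AVC, the firm produces.
With MC = 62 - 28Q + 3Q^2, P = MC on the upward-sloping part at Q* = 10.
TR = 82·10 = 820. TC = 820 + 220 = 1040. Profit = 820 − 1040 = -$220.
By producing, the firm covers all variable cost plus $600 of fixed cost; shutting down would lose the full $820.

Profit = -$220 at Q = 10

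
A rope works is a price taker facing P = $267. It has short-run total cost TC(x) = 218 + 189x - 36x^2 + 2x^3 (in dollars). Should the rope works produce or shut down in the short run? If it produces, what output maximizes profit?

Produce at x = 13

Strip out fixed cost: VC = 189x - 36x^2 + 2x^3. Then AVC = 189 - 36x + 2x^2 and MC = 189 - 72x + 6x^2.
AVC is minimized where dAVC/dx = -36 + 4x = 0, at x = 9; min AVC = 189 - 36·9 + 2·9^2 = $27.
Because $267 ≥ $27, revenue can cover variable cost; the firm operates.
Set P = MC: 267 = 189 - 72x + 6x^2 → -78 - 72x + 6x^2 = 0. The roots are x = -1 and x = 13; the profit-maximizing output is on the rising part of MC, so x* = 13.
Check: AVC at x = 13 is $59 ≤ P, so revenue covers variable cost.
Profit = P·x − TC = 267·13 − 985 = $2486.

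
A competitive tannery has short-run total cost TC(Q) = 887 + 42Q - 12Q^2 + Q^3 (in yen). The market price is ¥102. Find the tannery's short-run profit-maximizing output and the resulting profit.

AVC = 42 - 12Q + Q^2; min AVC = ¥6 at Q = 6. Since P = ¥102 ≥ min AVC, the firm produces.
With MC = 42 - 24Q + 3Q^2, P = MC on the upward-sloping part at Q* = 10.
TR = 102·10 = 1020. TC = 887 + 220 = 1107. Profit = 1020 − 1107 = -¥87.
By producing, the firm covers all variable cost plus ¥800 of fixed cost; shutting down would lose the full ¥887.

Profit = -¥87 at Q = 10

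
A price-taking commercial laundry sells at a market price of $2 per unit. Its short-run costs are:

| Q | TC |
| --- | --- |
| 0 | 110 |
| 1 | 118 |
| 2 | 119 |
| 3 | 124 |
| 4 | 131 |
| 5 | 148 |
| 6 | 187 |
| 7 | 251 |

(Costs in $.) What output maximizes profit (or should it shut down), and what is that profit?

Q = 0 (shut down); profit = -$110

Tabulate TR − TC: Q=0: -110; Q=1: -116; Q=2: -115; Q=3: -118; Q=4: -123; Q=5: -138; Q=6: -175; Q=7: -237.
Profit is highest at Q = 0. Equivalently, the lowest AVC in the table is 9/2 ≈ $4.50 at Q = 2, and P = $2 falls below it — price never covers variable cost, so the firm shuts down and loses only its fixed cost.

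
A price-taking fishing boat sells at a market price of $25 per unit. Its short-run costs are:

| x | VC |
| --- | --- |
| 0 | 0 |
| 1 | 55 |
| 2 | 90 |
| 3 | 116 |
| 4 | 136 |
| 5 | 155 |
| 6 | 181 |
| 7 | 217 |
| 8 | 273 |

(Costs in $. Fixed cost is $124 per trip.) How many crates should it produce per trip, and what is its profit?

Profit at each row (π = 25x − TC): x=0: -124; x=1: -154; x=2: -164; x=3: -165; x=4: -160; x=5: -154; x=6: -155; x=7: -166; x=8: -197.
Profit is highest at x = 0. Equivalently, the lowest AVC in the table is 181/6 ≈ $30.17 at x = 6, and P = $25 falls below it — price never covers variable cost, so the firm shuts down and loses only its fixed cost.

x = 0 (shut down); profit = -$124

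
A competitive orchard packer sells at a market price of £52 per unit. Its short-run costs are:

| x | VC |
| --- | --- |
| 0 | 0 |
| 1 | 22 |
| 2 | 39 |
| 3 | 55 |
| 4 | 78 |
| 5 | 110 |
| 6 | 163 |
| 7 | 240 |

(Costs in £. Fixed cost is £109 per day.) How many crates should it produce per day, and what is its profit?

x = 5; profit = £41

Tabulate TR − TC: x=0: -109; x=1: -79; x=2: -44; x=3: -8; x=4: 21; x=5: 41; x=6: 40; x=7: 15.
Profit is maximized at x = 5. AVC there is 110/5 = £22 ≤ P, so producing beats shutting down (which would give -£109).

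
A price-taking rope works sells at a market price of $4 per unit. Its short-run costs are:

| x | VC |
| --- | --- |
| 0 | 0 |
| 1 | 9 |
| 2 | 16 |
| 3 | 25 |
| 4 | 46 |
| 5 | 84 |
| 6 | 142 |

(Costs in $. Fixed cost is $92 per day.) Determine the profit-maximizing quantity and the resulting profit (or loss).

x = 0 (shut down); profit = -$92

Profit at each row (π = 4x − TC): x=0: -92; x=1: -97; x=2: -100; x=3: -105; x=4: -122; x=5: -156; x=6: -210.
Profit is highest at x = 0. Equivalently, the lowest AVC in the table is 16/2 ≈ $8 at x = 2, and P = $4 falls below it — price never covers variable cost, so the firm shuts down and loses only its fixed cost.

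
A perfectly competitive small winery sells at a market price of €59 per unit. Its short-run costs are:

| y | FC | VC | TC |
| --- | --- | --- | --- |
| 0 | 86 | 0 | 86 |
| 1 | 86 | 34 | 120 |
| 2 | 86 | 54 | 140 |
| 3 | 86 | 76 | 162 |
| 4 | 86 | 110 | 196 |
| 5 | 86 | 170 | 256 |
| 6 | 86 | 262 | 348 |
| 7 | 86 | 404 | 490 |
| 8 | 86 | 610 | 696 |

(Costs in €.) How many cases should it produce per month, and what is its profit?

y = 4; profit = €40

Tabulate TR − TC: y=0: -86; y=1: -61; y=2: -22; y=3: 15; y=4: 40; y=5: 39; y=6: 6; y=7: -77; y=8: -224.
Profit is maximized at y = 4. AVC there is 110/4 = €27.50 ≤ P, so producing beats shutting down (which would give -€86).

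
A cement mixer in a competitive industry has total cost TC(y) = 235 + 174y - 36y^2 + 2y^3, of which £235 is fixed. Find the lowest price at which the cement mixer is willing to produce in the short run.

£12 per unit

The firm shuts down when price falls below the minimum of average variable cost. AVC = VC/y = 174 - 36y + 2y^2.
At the minimum of AVC, MC = AVC. MC = 174 - 72y + 6y^2; setting MC = AVC gives 4y^2 - 36y = 0, so y = 9. min AVC = 12.
For P < £12 the firm produces nothing.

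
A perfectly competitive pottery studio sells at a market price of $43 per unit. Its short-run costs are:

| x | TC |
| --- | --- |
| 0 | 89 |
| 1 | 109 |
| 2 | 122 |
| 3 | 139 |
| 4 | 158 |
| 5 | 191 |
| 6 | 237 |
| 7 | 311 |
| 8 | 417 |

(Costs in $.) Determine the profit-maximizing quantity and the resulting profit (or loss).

x = 5; profit = $24

Tabulate TR − TC: x=0: -89; x=1: -66; x=2: -36; x=3: -10; x=4: 14; x=5: 24; x=6: 21; x=7: -10; x=8: -73.
Profit is maximized at x = 5. AVC there is 102/5 = $20.40 ≤ P, so producing beats shutting down (which would give -$89).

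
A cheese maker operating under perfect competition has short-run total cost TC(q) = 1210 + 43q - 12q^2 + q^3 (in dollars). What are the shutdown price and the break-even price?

Shutdown price = $7; break-even price = $142

AVC = 43 - 12q + q^2; minimized at q = 6, giving min AVC = $7. That is the shutdown price.
ATC = 1210/q + 43 - 12q + q^2. Setting dATC/dq = −1210/q^2 − 12 + 2q = 0 gives q = 11 (since 2·11^3 − 12·11^2 = 1210).
min ATC = 1210/11 + 43 − 12·11 + 11^2 = $142. That is the break-even price.
For $7 ≤ P < $142 the firm produces at a loss; below $7 it shuts down.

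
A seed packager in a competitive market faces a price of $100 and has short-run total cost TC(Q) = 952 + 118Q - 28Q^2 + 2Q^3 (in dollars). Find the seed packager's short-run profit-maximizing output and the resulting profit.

AVC = 118 - 28Q + 2Q^2; min AVC = $20 at Q = 7. Since P = $100 ≥ min AVC, the firm produces.
MC = 118 - 56Q + 6Q^2. Setting P = MC and taking the root on the rising branch gives Q* = 9.
TR = 100·9 = 900. TC = 952 + 252 = 1204. Profit = 900 − 1204 = -$304.
Shutting down would mean losing the fixed cost of $952, so operating at a loss of $304 is better by $648.

Profit = -$304 at Q = 9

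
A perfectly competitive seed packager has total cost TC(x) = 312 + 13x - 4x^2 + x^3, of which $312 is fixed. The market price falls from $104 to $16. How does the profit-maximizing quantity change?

Output falls from 7 to 3

AVC = 13 - 4x + x^2, minimized at x = 2 where min AVC = $9. MC = 13 - 8x + 3x^2.
With P = $104 above the shutdown price, P = MC gives x = 7.
At P = $16 ≥ min AVC, set P = MC: x = 3. The firm stays open but cuts output.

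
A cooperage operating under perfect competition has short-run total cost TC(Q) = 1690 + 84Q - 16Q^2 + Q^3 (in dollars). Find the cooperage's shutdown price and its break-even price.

AVC = 84 - 16Q + Q^2; minimized at Q = 8, giving min AVC = $20. That is the shutdown price.
ATC = 1690/Q + 84 - 16Q + Q^2. Setting dATC/dQ = −1690/Q^2 − 16 + 2Q = 0 gives Q = 13 (since 2·13^3 − 16·13^2 = 1690).
min ATC = 1690/13 + 84 − 16·13 + 13^2 = $175. That is the break-even price.
Between these two prices the firm operates at a loss; above $175 it earns a profit.

Shutdown price = $20; break-even price = $175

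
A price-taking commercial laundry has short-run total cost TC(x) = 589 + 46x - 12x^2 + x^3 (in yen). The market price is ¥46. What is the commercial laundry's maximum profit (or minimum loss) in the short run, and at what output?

Profit = -¥333 at x = 8

AVC = 46 - 12x + x^2; min AVC = ¥10 at x = 6. Since P = ¥46 ≥ min AVC, the firm produces.
MC = 46 - 24x + 3x^2. Setting P = MC and taking the root on the rising branch gives x* = 8.
TR = 46·8 = 368. TC = 589 + 112 = 701. Profit = 368 − 701 = -¥333.
By producing, the firm covers all variable cost plus ¥256 of fixed cost; shutting down would lose the full ¥589.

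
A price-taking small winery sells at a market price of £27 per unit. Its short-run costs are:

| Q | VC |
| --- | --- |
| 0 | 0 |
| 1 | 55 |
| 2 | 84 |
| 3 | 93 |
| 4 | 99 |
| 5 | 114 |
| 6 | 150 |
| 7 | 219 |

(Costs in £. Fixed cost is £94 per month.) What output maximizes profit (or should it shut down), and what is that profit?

Compute π = P·Q − TC at each output: Q=0: -94; Q=1: -122; Q=2: -124; Q=3: -106; Q=4: -85; Q=5: -73; Q=6: -82; Q=7: -124.
Profit is maximized at Q = 5. AVC there is 114/5 = £22.80 ≤ P, so producing beats shutting down (which would give -£94).

Q = 5; profit = -£73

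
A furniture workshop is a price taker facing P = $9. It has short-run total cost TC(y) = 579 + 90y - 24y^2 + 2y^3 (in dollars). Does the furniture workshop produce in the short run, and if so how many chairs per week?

From TC, MC = TC'(y) = 90 - 48y + 6y^2 and AVC = VC/y = 90 - 24y + 2y^2.
The AVC parabola has its vertex at y = 24/4 = 6, where AVC = 90 - 24·6 + 2·6^2 = $18.
With P < min AVC ($9 < $18), every unit sold adds to the loss.
Shutting down limits the loss to fixed cost, $579.

Shut down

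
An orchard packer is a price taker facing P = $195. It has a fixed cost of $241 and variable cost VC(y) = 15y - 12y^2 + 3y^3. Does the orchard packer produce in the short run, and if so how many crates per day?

Produce at y = 6

Strip out fixed cost: VC = 15y - 12y^2 + 3y^3. Then AVC = 15 - 12y + 3y^2 and MC = 15 - 24y + 9y^2.
The AVC parabola has its vertex at y = 12/6 = 2, where AVC = 15 - 12·2 + 3·2^2 = $3.
Since P = $195 ≥ min AVC = $3, price covers variable cost and the firm should produce.
Set P = MC: 195 = 15 - 24y + 9y^2 → -180 - 24y + 9y^2 = 0. The roots are y = -10/3 and y = 6; the profit-maximizing output is on the rising part of MC, so y* = 6.
Check: AVC at y = 6 is $51 ≤ P, so revenue covers variable cost.
Profit = P·y − TC = 195·6 − 547 = $623.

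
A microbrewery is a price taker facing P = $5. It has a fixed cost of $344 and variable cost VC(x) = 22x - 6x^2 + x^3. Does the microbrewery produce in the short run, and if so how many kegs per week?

Shut down

From TC, MC = TC'(x) = 22 - 12x + 3x^2 and AVC = VC/x = 22 - 6x + x^2.
AVC is minimized where dAVC/dx = -6 + 2x = 0, at x = 3; min AVC = 22 - 6·3 + 3^2 = $13.
With P < min AVC ($5 < $13), every unit sold adds to the loss.
The firm minimizes its loss by shutting down and losing only its fixed cost of $344.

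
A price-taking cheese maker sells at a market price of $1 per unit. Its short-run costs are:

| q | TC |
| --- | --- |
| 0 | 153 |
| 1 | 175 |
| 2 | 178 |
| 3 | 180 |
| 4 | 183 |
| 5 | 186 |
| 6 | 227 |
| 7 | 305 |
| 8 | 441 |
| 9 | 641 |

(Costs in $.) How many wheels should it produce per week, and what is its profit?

q = 0 (shut down); profit = -$153

Tabulate TR − TC: q=0: -153; q=1: -174; q=2: -176; q=3: -177; q=4: -179; q=5: -181; q=6: -221; q=7: -298; q=8: -433; q=9: -632.
Profit is highest at q = 0. Equivalently, the lowest AVC in the table is 33/5 ≈ $6.60 at q = 5, and P = $1 falls below it — price never covers variable cost, so the firm shuts down and loses only its fixed cost.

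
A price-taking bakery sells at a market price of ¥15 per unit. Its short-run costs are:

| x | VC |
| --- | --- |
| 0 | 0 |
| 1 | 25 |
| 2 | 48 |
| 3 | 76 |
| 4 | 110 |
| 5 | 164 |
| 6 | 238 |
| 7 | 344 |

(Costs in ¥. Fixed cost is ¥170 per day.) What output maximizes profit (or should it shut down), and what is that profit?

x = 0 (shut down); profit = -¥170

Compute π = P·x − TC at each output: x=0: -170; x=1: -180; x=2: -188; x=3: -201; x=4: -220; x=5: -259; x=6: -318; x=7: -409.
Profit is highest at x = 0. Equivalently, the lowest AVC in the table is 48/2 ≈ ¥24 at x = 2, and P = ¥15 falls below it — price never covers variable cost, so the firm shuts down and loses only its fixed cost.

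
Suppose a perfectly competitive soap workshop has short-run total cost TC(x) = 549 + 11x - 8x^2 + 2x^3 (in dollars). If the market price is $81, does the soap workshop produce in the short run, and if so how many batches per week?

From TC, MC = TC'(x) = 11 - 16x + 6x^2 and AVC = VC/x = 11 - 8x + 2x^2.
AVC is minimized where dAVC/dx = -8 + 4x = 0, at x = 2; min AVC = 11 - 8·2 + 2·2^2 = $3.
Because $81 ≥ $3, revenue can cover variable cost; the firm operates.
P = MC gives -70 - 16x + 6x^2 = 0, with roots -7/3 and 5. Take the larger (rising MC): x* = 5.
Check: AVC at x = 5 is $21 ≤ P, so revenue covers variable cost.
Profit = P·x − TC = 81·5 − 654 = -$249, a loss, but smaller than the $549 fixed cost the firm would lose by shutting down.

Produce at x = 5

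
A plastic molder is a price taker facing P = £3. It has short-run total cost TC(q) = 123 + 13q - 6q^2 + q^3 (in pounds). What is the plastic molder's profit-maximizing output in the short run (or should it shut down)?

Variable cost is VC = 13q - 6q^2 + q^3, so AVC = VC/q = 13 - 6q + q^2 and MC = dTC/dq = 13 - 12q + 3q^2.
The AVC parabola has its vertex at q = 6/2 = 3, where AVC = 13 - 6·3 + 3^2 = £4.
Since P = £3 < min AVC = £4, price fails to cover variable cost at any output.
Shutting down limits the loss to fixed cost, £123.

Shut down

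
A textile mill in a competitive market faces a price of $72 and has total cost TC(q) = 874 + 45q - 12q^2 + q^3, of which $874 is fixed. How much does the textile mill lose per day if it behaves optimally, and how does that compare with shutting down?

Profit = -$388 at q = 9

AVC = 45 - 12q + q^2; min AVC = $9 at q = 6. Since P = $72 ≥ min AVC, the firm produces.
MC = 45 - 24q + 3q^2. Setting P = MC and taking the root on the rising branch gives q* = 9.
TR = 72·9 = 648. TC = 874 + 162 = 1036. Profit = 648 − 1036 = -$388.
Shutting down would mean losing the fixed cost of $874, so operating at a loss of $388 is better by $486.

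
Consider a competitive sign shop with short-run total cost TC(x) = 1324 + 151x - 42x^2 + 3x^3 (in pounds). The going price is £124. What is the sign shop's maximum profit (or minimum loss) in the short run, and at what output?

AVC = 151 - 42x + 3x^2; min AVC = £4 at x = 7. Since P = £124 ≥ min AVC, the firm produces.
MC = 151 - 84x + 9x^2. Setting P = MC and taking the root on the rising branch gives x* = 9.
TR = 124·9 = 1116. TC = 1324 + 144 = 1468. Profit = 1116 − 1468 = -£352.
That loss of £352 beats the £1324 the firm would lose by shutting down; producing recovers £972 of fixed cost.

Profit = -£352 at x = 9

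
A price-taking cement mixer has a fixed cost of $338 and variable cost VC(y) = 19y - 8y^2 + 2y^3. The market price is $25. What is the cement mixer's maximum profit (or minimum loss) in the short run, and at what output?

Profit = -$302 at y = 3

AVC = 19 - 8y + 2y^2 has its minimum $11 at y = 2; price $25 clears that bar, so the firm operates.
MC = 19 - 16y + 6y^2. Setting P = MC and taking the root on the rising branch gives y* = 3.
TR = 25·3 = 75. TC = 338 + 39 = 377. Profit = 75 − 377 = -$302.
By producing, the firm covers all variable cost plus $36 of fixed cost; shutting down would lose the full $338.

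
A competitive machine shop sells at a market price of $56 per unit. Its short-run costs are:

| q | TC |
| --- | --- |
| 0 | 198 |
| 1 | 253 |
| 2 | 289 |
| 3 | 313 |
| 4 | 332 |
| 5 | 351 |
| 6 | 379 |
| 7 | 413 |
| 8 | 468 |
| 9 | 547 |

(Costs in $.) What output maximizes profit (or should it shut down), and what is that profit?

Tabulate TR − TC: q=0: -198; q=1: -197; q=2: -177; q=3: -145; q=4: -108; q=5: -71; q=6: -43; q=7: -21; q=8: -20; q=9: -43.
Profit is maximized at q = 8. AVC there is 270/8 = $33.75 ≤ P, so producing beats shutting down (which would give -$198).

q = 8; profit = -$20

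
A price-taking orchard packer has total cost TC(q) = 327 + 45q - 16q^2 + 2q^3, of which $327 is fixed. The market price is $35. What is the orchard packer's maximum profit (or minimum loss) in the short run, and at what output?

Profit = -$227 at q = 5

AVC = 45 - 16q + 2q^2; min AVC = $13 at q = 4. Since P = $35 ≥ min AVC, the firm produces.
MC = 45 - 32q + 6q^2. Setting P = MC and taking the root on the rising branch gives q* = 5.
TR = 35·5 = 175. TC = 327 + 75 = 402. Profit = 175 − 402 = -$227.
By producing, the firm covers all variable cost plus $100 of fixed cost; shutting down would lose the full $327.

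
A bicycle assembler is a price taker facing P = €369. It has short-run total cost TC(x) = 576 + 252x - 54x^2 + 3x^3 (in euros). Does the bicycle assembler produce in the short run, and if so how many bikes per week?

Produce at x = 13

From TC, MC = TC'(x) = 252 - 108x + 9x^2 and AVC = VC/x = 252 - 54x + 3x^2.
AVC is minimized where dAVC/dx = -54 + 6x = 0, at x = 9; min AVC = 252 - 54·9 + 3·9^2 = €9.
Because €369 ≥ €9, revenue can cover variable cost; the firm operates.
P = MC gives -117 - 108x + 9x^2 = 0, with roots -1 and 13. Take the larger (rising MC): x* = 13.
Check: AVC at x = 13 is €57 ≤ P, so revenue covers variable cost.
Profit = P·x − TC = 369·13 − 1317 = €3480.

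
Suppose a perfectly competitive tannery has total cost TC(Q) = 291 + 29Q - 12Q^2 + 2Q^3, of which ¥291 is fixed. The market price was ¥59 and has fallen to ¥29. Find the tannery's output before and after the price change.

Output falls from 5 to 4

AVC = 29 - 12Q + 2Q^2, minimized at Q = 3 where min AVC = ¥11. MC = 29 - 24Q + 6Q^2.
With P = ¥59 above the shutdown price, P = MC gives Q = 5.
At P = ¥29 ≥ min AVC, set P = MC: Q = 4. The firm stays open but cuts output.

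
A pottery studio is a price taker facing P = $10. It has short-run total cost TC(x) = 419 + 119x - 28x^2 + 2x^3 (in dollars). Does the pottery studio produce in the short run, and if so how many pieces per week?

Shut down

From TC, MC = TC'(x) = 119 - 56x + 6x^2 and AVC = VC/x = 119 - 28x + 2x^2.
AVC is minimized where dAVC/dx = -28 + 4x = 0, at x = 7; min AVC = 119 - 28·7 + 2·7^2 = $21.
P = $10 lies below min AVC = $21; no output level covers variable cost.
Shutting down limits the loss to fixed cost, $419.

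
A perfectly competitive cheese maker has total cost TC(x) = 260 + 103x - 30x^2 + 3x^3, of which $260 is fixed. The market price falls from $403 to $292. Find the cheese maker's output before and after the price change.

Output falls from 10 to 9

AVC = 103 - 30x + 3x^2, minimized at x = 5 where min AVC = $28. MC = 103 - 60x + 9x^2.
With P = $403 above the shutdown price, P = MC gives x = 10.
At P = $292 ≥ min AVC, set P = MC: x = 9. The firm stays open but cuts output.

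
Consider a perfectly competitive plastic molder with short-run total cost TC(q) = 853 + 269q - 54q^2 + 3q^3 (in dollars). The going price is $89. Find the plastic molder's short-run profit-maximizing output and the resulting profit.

Profit = -$253 at q = 10

AVC = 269 - 54q + 3q^2; min AVC = $26 at q = 9. Since P = $89 ≥ min AVC, the firm produces.
With MC = 269 - 108q + 9q^2, P = MC on the upward-sloping part at q* = 10.
TR = 89·10 = 890. TC = 853 + 290 = 1143. Profit = 890 − 1143 = -$253.
Shutting down would mean losing the fixed cost of $853, so operating at a loss of $253 is better by $600.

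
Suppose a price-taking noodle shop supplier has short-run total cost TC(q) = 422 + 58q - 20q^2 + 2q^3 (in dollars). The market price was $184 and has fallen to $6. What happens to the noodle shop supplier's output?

AVC = 58 - 20q + 2q^2, minimized at q = 5 where min AVC = $8. MC = 58 - 40q + 6q^2.
At P = $184 ≥ min AVC, set P = MC on the rising branch: q = 9.
At P = $6 < min AVC = $8, price no longer covers variable cost at any output, so the firm shuts down: q = 0.

Output falls from 9 to 0 (the firm shuts down)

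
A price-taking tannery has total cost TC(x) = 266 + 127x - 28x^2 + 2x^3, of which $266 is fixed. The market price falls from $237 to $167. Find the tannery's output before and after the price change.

MC = 127 - 56x + 6x^2; the shutdown threshold is min AVC = $29 (at x = 7).
At P = $237 ≥ min AVC, set P = MC on the rising branch: x = 11.
At P = $167 ≥ min AVC, set P = MC: x = 10. The firm stays open but cuts output.

Output falls from 11 to 10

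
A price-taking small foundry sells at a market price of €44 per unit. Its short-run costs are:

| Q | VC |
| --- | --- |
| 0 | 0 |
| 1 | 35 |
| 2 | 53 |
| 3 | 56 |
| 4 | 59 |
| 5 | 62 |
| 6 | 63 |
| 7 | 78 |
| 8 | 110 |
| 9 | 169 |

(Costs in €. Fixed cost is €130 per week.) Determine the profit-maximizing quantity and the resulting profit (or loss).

Profit at each row (π = 44Q − TC): Q=0: -130; Q=1: -121; Q=2: -95; Q=3: -54; Q=4: -13; Q=5: 28; Q=6: 71; Q=7: 100; Q=8: 112; Q=9: 97.
Profit is maximized at Q = 8. AVC there is 110/8 = €13.75 ≤ P, so producing beats shutting down (which would give -€130).

Q = 8; profit = €112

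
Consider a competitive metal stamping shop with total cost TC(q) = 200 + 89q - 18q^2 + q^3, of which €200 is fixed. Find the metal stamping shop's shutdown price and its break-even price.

Shutdown price = min AVC. AVC = 89 - 18q + q^2, with vertex at q = 9 and minimum €8.
ATC = 200/q + 89 - 18q + q^2. Setting dATC/dq = −200/q^2 − 18 + 2q = 0 gives q = 10 (since 2·10^3 − 18·10^2 = 200).
min ATC = 200/10 + 89 − 18·10 + 10^2 = €29. That is the break-even price.
Between these two prices the firm operates at a loss; above €29 it earns a profit.

Shutdown price = €8; break-even price = €29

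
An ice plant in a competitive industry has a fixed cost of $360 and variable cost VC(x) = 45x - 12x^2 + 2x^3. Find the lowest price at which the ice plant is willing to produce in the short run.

The shutdown price is the minimum of AVC. VC = 45x - 12x^2 + 2x^3, so AVC = 45 - 12x + 2x^2.
At the minimum of AVC, MC = AVC. MC = 45 - 24x + 6x^2; setting MC = AVC gives 4x^2 - 12x = 0, so x = 3. min AVC = 27.
So the shutdown price is $27.

$27 per unit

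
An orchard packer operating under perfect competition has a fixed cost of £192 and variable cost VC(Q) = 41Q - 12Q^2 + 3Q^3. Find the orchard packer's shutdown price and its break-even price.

Shutdown price = min AVC. AVC = 41 - 12Q + 3Q^2, with vertex at Q = 2 and minimum £29.
ATC = 192/Q + 41 - 12Q + 3Q^2. Setting dATC/dQ = −192/Q^2 − 12 + 6Q = 0 gives Q = 4 (since 6·4^3 − 12·4^2 = 192).
min ATC = 192/4 + 41 − 12·4 + 3·4^2 = £89. That is the break-even price.
For £29 ≤ P < £89 the firm produces at a loss; below £29 it shuts down.

Shutdown price = £29; break-even price = £89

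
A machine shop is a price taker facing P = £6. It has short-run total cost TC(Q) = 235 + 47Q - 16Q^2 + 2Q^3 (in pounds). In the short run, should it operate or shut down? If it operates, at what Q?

Variable cost is VC = 47Q - 16Q^2 + 2Q^3, so AVC = VC/Q = 47 - 16Q + 2Q^2 and MC = dTC/dQ = 47 - 32Q + 6Q^2.
The AVC parabola has its vertex at Q = 16/4 = 4, where AVC = 47 - 16·4 + 2·4^2 = £15.
Since P = £6 < min AVC = £15, price fails to cover variable cost at any output.
Shutting down limits the loss to fixed cost, £235.

Shut down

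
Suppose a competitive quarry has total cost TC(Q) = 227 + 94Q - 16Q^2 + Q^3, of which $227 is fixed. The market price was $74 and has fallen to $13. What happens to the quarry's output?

Output falls from 10 to 0 (the firm shuts down)

AVC = 94 - 16Q + Q^2, minimized at Q = 8 where min AVC = $30. MC = 94 - 32Q + 3Q^2.
With P = $74 above the shutdown price, P = MC gives Q = 10.
At P = $13 < min AVC = $30, price no longer covers variable cost at any output, so the firm shuts down: Q = 0.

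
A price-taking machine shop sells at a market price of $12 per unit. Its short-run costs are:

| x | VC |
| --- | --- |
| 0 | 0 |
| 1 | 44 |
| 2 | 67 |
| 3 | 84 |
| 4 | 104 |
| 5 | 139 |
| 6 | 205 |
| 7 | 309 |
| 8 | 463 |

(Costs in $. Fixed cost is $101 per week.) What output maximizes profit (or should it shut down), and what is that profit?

x = 0 (shut down); profit = -$101

Profit at each row (π = 12x − TC): x=0: -101; x=1: -133; x=2: -144; x=3: -149; x=4: -157; x=5: -180; x=6: -234; x=7: -326; x=8: -468.
Profit is highest at x = 0. Equivalently, the lowest AVC in the table is 104/4 ≈ $26 at x = 4, and P = $12 falls below it — price never covers variable cost, so the firm shuts down and loses only its fixed cost.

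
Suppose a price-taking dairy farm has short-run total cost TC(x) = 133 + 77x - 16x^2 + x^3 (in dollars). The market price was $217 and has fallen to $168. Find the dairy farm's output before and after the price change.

MC = 77 - 32x + 3x^2; the shutdown threshold is min AVC = $13 (at x = 8).
With P = $217 above the shutdown price, P = MC gives x = 14.
At P = $168 ≥ min AVC, set P = MC: x = 13. The firm stays open but cuts output.

Output falls from 14 to 13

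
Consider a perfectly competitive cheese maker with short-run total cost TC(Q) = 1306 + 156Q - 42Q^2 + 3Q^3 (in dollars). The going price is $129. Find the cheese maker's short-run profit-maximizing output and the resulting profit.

AVC = 156 - 42Q + 3Q^2; min AVC = $9 at Q = 7. Since P = $129 ≥ min AVC, the firm produces.
MC = 156 - 84Q + 9Q^2. Setting P = MC and taking the root on the rising branch gives Q* = 9.
TR = 129·9 = 1161. TC = 1306 + 189 = 1495. Profit = 1161 − 1495 = -$334.
By producing, the firm covers all variable cost plus $972 of fixed cost; shutting down would lose the full $1306.

Profit = -$334 at Q = 9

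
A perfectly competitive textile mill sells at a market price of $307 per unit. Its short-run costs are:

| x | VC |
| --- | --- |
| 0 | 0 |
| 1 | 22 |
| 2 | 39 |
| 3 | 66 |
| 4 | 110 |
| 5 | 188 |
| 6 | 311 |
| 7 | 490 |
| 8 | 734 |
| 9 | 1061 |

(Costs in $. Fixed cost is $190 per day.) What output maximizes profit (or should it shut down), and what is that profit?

Profit at each row (π = 307x − TC): x=0: -190; x=1: 95; x=2: 385; x=3: 665; x=4: 928; x=5: 1157; x=6: 1341; x=7: 1469; x=8: 1532; x=9: 1512.
Profit is maximized at x = 8. AVC there is 734/8 = $91.75 ≤ P, so producing beats shutting down (which would give -$190).

x = 8; profit = $1532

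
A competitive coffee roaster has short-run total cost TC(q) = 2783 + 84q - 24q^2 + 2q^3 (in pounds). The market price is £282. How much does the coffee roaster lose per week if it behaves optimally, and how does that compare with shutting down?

Profit = -£363 at q = 11

AVC = 84 - 24q + 2q^2; min AVC = £12 at q = 6. Since P = £282 ≥ min AVC, the firm produces.
MC = 84 - 48q + 6q^2. Setting P = MC and taking the root on the rising branch gives q* = 11.
TR = 282·11 = 3102. TC = 2783 + 682 = 3465. Profit = 3102 − 3465 = -£363.
Shutting down would mean losing the fixed cost of £2783, so operating at a loss of £363 is better by £2420.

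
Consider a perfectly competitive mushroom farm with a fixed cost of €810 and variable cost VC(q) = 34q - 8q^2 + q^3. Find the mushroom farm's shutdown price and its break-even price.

Shutdown price = min AVC. AVC = 34 - 8q + q^2, with vertex at q = 4 and minimum €18.
ATC = 810/q + 34 - 8q + q^2. Setting dATC/dq = −810/q^2 − 8 + 2q = 0 gives q = 9 (since 2·9^3 − 8·9^2 = 810).
min ATC = 810/9 + 34 − 8·9 + 9^2 = €133. That is the break-even price.
Between these two prices the firm operates at a loss; above €133 it earns a profit.

Shutdown price = €18; break-even price = €133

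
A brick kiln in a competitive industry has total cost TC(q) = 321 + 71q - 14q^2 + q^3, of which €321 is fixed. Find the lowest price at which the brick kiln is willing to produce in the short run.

The firm shuts down when price falls below the minimum of average variable cost. AVC = VC/q = 71 - 14q + q^2.
At the minimum of AVC, MC = AVC. MC = 71 - 28q + 3q^2; setting MC = AVC gives 2q^2 - 14q = 0, so q = 7. min AVC = 22.
So the shutdown price is €22.

€22 per unit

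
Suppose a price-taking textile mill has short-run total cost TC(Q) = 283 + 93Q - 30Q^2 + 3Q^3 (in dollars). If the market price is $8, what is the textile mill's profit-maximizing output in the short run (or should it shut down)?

Strip out fixed cost: VC = 93Q - 30Q^2 + 3Q^3. Then AVC = 93 - 30Q + 3Q^2 and MC = 93 - 60Q + 9Q^2.
AVC hits its minimum where MC = AVC, at Q = 5, giving min AVC = 93 - 30·5 + 3·5^2 = $18.
With P < min AVC ($8 < $18), every unit sold adds to the loss.
The firm minimizes its loss by shutting down and losing only its fixed cost of $283.

Shut down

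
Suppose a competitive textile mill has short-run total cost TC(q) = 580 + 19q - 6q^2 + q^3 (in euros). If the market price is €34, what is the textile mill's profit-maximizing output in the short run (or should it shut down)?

Produce at q = 5

Variable cost is VC = 19q - 6q^2 + q^3, so AVC = VC/q = 19 - 6q + q^2 and MC = dTC/dq = 19 - 12q + 3q^2.
The AVC parabola has its vertex at q = 6/2 = 3, where AVC = 19 - 6·3 + 3^2 = €10.
Since P = €34 ≥ min AVC = €10, price covers variable cost and the firm should produce.
P = MC gives -15 - 12q + 3q^2 = 0, with roots -1 and 5. Take the larger (rising MC): q* = 5.
Check: AVC at q = 5 is €14 ≤ P, so revenue covers variable cost.
Profit = P·q − TC = 34·5 − 650 = -€480, a loss, but smaller than the €580 fixed cost the firm would lose by shutting down.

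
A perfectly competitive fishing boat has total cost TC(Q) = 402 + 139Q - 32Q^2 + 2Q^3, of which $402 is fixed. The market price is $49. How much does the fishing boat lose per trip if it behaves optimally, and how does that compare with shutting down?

AVC = 139 - 32Q + 2Q^2; min AVC = $11 at Q = 8. Since P = $49 ≥ min AVC, the firm produces.
MC = 139 - 64Q + 6Q^2. Setting P = MC and taking the root on the rising branch gives Q* = 9.
TR = 49·9 = 441. TC = 402 + 117 = 519. Profit = 441 − 519 = -$78.
That loss of $78 beats the $402 the firm would lose by shutting down; producing recovers $324 of fixed cost.

Profit = -$78 at Q = 9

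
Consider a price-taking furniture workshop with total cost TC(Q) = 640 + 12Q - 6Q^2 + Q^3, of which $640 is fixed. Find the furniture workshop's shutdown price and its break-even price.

Shutdown price = $3; break-even price = $108

AVC = 12 - 6Q + Q^2; minimized at Q = 3, giving min AVC = $3. That is the shutdown price.
ATC = 640/Q + 12 - 6Q + Q^2. Setting dATC/dQ = −640/Q^2 − 6 + 2Q = 0 gives Q = 8 (since 2·8^3 − 6·8^2 = 640).
min ATC = 640/8 + 12 − 6·8 + 8^2 = $108. That is the break-even price.
Between these two prices the firm operates at a loss; above $108 it earns a profit.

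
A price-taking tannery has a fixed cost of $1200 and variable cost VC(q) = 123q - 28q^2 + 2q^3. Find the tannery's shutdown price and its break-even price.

Shutdown price = $25; break-even price = $163

AVC = 123 - 28q + 2q^2; minimized at q = 7, giving min AVC = $25. That is the shutdown price.
ATC = 1200/q + 123 - 28q + 2q^2. Setting dATC/dq = −1200/q^2 − 28 + 4q = 0 gives q = 10 (since 4·10^3 − 28·10^2 = 1200).
min ATC = 1200/10 + 123 − 28·10 + 2·10^2 = $163. That is the break-even price.
For $25 ≤ P < $163 the firm produces at a loss; below $25 it shuts down.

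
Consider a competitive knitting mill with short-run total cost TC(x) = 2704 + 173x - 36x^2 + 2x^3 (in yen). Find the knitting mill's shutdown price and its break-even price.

Shutdown price = ¥11; break-even price = ¥251

AVC = 173 - 36x + 2x^2; minimized at x = 9, giving min AVC = ¥11. That is the shutdown price.
ATC = 2704/x + 173 - 36x + 2x^2. Setting dATC/dx = −2704/x^2 − 36 + 4x = 0 gives x = 13 (since 4·13^3 − 36·13^2 = 2704).
min ATC = 2704/13 + 173 − 36·13 + 2·13^2 = ¥251. That is the break-even price.
Between these two prices the firm operates at a loss; above ¥251 it earns a profit.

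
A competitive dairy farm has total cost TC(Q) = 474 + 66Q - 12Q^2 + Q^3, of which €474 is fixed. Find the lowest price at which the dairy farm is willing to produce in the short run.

The shutdown price is the minimum of AVC. VC = 66Q - 12Q^2 + Q^3, so AVC = 66 - 12Q + Q^2.
dAVC/dQ = -12 + 2Q = 0 gives Q = 6. min AVC = 66 - 12·6 + 6^2 = 30.
For P < €30 the firm produces nothing.

€30 per unit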